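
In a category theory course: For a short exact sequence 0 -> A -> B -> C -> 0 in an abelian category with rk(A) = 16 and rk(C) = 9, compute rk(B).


For a short exact sequence 0 -> A -> B -> C -> 0,
rank is additive: rank(B) = rank(A) + rank(C).
rank(B) = 16 + 9 = 25

25


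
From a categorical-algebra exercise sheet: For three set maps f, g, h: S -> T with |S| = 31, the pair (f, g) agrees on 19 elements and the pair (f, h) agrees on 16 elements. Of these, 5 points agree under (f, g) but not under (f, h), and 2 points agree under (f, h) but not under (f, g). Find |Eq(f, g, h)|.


Eq(f, g, h) is the triple-agreement set: points in S where all three
maps take the same value. Using inclusion-exclusion on the pairwise data:
Pair (f, g) agrees on 19 points; pair (f, h) on 16 points.
Points agreeing under (f, g) but not (f, h) = 5; under (f, h) but not (f, g) = 2.
Triple-agreement = agreement-in-(f, g) minus points that agree under (f, g) but not (f, h):
|Eq(f, g, h)| = 19 - 5 = 14
(cross-check via (f, h): 16 - 2 = 14.)

14


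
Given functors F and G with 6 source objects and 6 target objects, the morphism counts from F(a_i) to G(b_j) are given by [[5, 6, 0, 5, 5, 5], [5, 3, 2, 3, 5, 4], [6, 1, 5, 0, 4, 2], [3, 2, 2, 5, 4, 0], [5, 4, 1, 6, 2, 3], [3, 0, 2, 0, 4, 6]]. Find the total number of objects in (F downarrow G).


Objects of (F downarrow G) are triples (a, b, h: F(a)->G(b)).
The count equals the sum of all entries in the hom-matrix.
sum(row 0) = 26
sum(row 1) = 22
sum(row 2) = 18
sum(row 3) = 16
sum(row 4) = 21
sum(row 5) = 15
Grand total = 118

118


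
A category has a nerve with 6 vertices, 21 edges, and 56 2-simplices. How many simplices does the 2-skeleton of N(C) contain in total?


The 2-skeleton of the nerve N(C) consists of simplices in dimensions 0, 1, 2:
  |N(C)_0| = 6 (objects)
  |N(C)_1| = 21 (morphisms)
  |N(C)_2| = 56 (composable pairs)
Total = 6 + 21 + 56 = 83

83


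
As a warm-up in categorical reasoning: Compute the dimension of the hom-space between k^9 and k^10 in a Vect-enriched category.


In Vect-enriched categories, Hom(k^n, k^m) is the space of m x n matrices.
dim(Hom(k^9, k^10)) = 10 * 9 = 90

90


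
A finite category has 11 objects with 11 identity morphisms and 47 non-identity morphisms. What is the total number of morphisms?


Each object has an identity morphism, giving 11 identities.
Adding the 47 non-identity morphisms:
Total = 11 + 47 = 58

58


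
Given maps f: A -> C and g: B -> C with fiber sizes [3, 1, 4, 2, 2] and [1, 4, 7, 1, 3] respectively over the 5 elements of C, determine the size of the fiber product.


The pullback A x_C B consists of pairs (a, b) with f(a) = g(b).
For each element c in C, the fiber product has |f^-1(c)| * |g^-1(c)| elements.
Summing over C: 3 * 1 + 1 * 4 + 4 * 7 + 2 * 1 + 2 * 3
= 3 + 4 + 28 + 2 + 6 = 43

43


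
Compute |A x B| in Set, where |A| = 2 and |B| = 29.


In Set, the product A x B is the Cartesian product.
By the universal property, |A x B| = |A| * |B|.
|A x B| = 2 * 29 = 58

58


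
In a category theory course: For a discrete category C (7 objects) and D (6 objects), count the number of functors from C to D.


A functor from a discrete category C to D is determined by
where each object maps. Each of the 7 objects of C can map
to any of the 6 objects of D independently.
Number of functors = 6^7 = 279936

279936


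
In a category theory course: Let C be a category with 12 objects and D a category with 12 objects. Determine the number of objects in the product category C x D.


The product category C x D has objects that are pairs (c, d).
Number of pairs = |Ob(C)| * |Ob(D)| = 12 * 12 = 144

144


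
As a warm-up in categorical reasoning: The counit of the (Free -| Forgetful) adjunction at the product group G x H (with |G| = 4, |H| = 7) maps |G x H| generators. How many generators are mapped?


The counit epsilon_K: F(U(K)) -> K of the Free-Forgetful adjunction
maps |K| generators of F(U(K)) into K. For K = G x H (the product group),
|G x H| = |G| * |H|.
Total generators mapped = 4 * 7 = 28.

28


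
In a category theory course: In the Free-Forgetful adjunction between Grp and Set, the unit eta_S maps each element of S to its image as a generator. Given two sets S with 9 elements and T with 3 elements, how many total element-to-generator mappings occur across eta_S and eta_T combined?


The unit eta_X: X -> U(F(X)) of the Free-Forgetful adjunction
maps each element of X to a generator of F(X). For X = S + T (disjoint
union in Set), |S + T| = |S| + |T|.
Total mappings = 9 + 3 = 12.

12


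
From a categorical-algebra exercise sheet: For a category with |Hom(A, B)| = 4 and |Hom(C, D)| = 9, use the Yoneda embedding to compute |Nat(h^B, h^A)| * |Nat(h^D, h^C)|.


By the Yoneda lemma, Nat(h^B, h^A) is isomorphic to Hom(A, B),
so |Nat(h^B, h^A)| = |Hom(A, B)| and |Nat(h^D, h^C)| = |Hom(C, D)|.
|Hom(A, B)| = 4, |Hom(C, D)| = 9.
|Nat(h^B, h^A) x Nat(h^D, h^C)| = 4 * 9 = 36

36


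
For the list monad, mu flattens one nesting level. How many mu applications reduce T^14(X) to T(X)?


Each application of mu: T^2 -> T removes one layer of nesting.
Starting at depth 14 (i.e., T^14(X)), we need to reach T(X).
Number of mu applications = 14 - 1 = 13

13


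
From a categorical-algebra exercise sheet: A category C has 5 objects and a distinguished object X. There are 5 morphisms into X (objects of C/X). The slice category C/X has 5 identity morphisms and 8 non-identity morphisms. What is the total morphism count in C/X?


In the slice category C/X, objects are morphisms to X.
Identity morphisms: 5 (one per object of C/X).
Non-identity morphisms: 8.
Total = 5 + 8 = 13

13


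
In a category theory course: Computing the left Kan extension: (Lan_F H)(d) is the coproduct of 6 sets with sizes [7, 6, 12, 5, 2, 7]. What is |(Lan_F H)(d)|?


Pointwise, the left Kan extension (Lan_F H)(d) is the colimit, indexed
by the comma category (F downarrow d), of H composed with the
projection (F downarrow d) -> C. Here that colimit is given
as a coproduct (disjoint union) of sets, so its cardinality is the
sum of the sizes of the summands.
Coproduct of sets with sizes: 7 + 6 + 12 + 5 + 2 + 7
= 39

39


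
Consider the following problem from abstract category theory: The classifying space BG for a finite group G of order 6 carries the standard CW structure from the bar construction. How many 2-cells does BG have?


In the bar-construction CW model of BG, the n-cells are indexed by
n-tuples [g_1|...|g_n] of non-identity elements of G (degenerate
simplices with some g_i = e do not contribute cells), so there are
(|G| - 1)^n n-cells.
For dim = 2 with |G| = 6:
cells = (6 - 1)^2 = 5^2 = 25

25


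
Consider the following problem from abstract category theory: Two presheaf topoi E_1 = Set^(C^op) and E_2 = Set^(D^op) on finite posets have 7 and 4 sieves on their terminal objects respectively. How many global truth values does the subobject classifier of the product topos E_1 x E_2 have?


In a product of presheaf topoi E_1 x E_2, the subobject classifier
is Omega = Omega_1 x Omega_2 (componentwise), so
|Omega(top)| = |Omega_1(top_1)| * |Omega_2(top_2)|.
= 7 * 4 = 28.

28


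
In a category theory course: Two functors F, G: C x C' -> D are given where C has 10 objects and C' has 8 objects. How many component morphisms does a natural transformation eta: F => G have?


A natural transformation eta: F => G assigns one component morphism per
object of the domain category.
The domain is the product category C x C', so
|Ob(C x C')| = |Ob(C)| * |Ob(C')| = 10 * 8 = 80.
Therefore eta has 80 component morphisms.

80


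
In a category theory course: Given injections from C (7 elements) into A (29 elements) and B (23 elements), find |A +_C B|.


The pushout A +_C B identifies the images of C in A and B.
|A +_C B| = |A| + |B| - |C| (for injections).
= 29 + 23 - 7 = 45

45


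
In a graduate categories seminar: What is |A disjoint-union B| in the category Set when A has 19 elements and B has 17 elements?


In Set, the coproduct A + B is the disjoint union.
|A + B| = |A| + |B| = 19 + 17 = 36

36


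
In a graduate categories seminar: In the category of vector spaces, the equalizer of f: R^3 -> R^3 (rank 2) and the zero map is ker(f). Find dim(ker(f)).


The equalizer of f and the zero map is ker(f).
By the rank-nullity theorem: dim(ker(f)) = dim(domain) - rank(f).
dim(ker(f)) = 3 - 2 = 1

1


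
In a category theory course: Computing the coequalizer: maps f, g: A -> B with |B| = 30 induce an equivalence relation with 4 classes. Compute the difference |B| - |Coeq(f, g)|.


The coequalizer Coeq(f, g) = B / ~ has one element per equivalence class.
|B| = 30, |Coeq(f, g)| = 4.
|B| - |Coeq(f, g)| = 30 - 4 = 26.

26


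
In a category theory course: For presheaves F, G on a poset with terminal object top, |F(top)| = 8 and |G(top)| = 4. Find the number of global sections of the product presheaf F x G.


Global sections of a presheaf on a poset with terminal top satisfy
Gamma(H) ~ H(top). Presheaves admit pointwise products, so
(F x G)(top) = F(top) x G(top) (Cartesian product).
|Gamma(F x G)| = |F(top)| * |G(top)| = 8 * 4 = 32.

32


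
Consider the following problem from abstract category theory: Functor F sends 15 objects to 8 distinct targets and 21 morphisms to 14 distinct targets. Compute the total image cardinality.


The image of F consists of distinct objects and distinct morphisms.
|Im(F)| on objects = 8
|Im(F)| on morphisms = 14
Total image cardinality = 8 + 14 = 22

22


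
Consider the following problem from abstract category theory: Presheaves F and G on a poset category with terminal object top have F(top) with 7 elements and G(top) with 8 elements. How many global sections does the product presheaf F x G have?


Global sections of a presheaf on a poset with terminal top satisfy
Gamma(H) ~ H(top). Presheaves admit pointwise products, so
(F x G)(top) = F(top) x G(top) (Cartesian product).
|Gamma(F x G)| = |F(top)| * |G(top)| = 7 * 8 = 56.

56


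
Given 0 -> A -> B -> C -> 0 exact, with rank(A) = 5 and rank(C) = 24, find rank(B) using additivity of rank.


For a short exact sequence 0 -> A -> B -> C -> 0,
rank is additive: rank(B) = rank(A) + rank(C).
rank(B) = 5 + 24 = 29

29


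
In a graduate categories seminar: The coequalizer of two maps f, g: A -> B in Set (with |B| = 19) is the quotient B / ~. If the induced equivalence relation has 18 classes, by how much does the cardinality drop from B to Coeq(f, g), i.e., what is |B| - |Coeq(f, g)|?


The coequalizer Coeq(f, g) = B / ~ has one element per equivalence class.
|B| = 19, |Coeq(f, g)| = 18.
|B| - |Coeq(f, g)| = 19 - 18 = 1.

1


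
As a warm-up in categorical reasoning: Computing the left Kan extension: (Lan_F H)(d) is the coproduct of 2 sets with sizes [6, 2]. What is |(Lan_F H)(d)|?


Pointwise, the left Kan extension (Lan_F H)(d) is the colimit, indexed
by the comma category (F downarrow d), of H composed with the
projection (F downarrow d) -> C. Here that colimit is given
as a coproduct (disjoint union) of sets, so its cardinality is the
sum of the sizes of the summands.
Coproduct of sets with sizes: 6 + 2
= 8

8


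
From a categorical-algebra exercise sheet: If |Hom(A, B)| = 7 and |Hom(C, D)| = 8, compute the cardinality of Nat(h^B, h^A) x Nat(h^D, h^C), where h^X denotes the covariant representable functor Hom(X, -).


By the Yoneda lemma, Nat(h^B, h^A) is isomorphic to Hom(A, B),
so |Nat(h^B, h^A)| = |Hom(A, B)| and |Nat(h^D, h^C)| = |Hom(C, D)|.
|Hom(A, B)| = 7, |Hom(C, D)| = 8.
|Nat(h^B, h^A) x Nat(h^D, h^C)| = 7 * 8 = 56

56


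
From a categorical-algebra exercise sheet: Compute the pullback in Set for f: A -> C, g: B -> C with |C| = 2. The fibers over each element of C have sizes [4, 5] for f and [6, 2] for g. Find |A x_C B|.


The pullback A x_C B consists of pairs (a, b) with f(a) = g(b).
For each element c in C, the fiber product has |f^-1(c)| * |g^-1(c)| elements.
Summing over C: 4 * 6 + 5 * 2
= 24 + 10 = 34

34


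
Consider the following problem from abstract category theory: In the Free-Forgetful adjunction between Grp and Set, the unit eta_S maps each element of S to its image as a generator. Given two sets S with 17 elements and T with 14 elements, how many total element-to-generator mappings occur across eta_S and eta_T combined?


The unit eta_X: X -> U(F(X)) of the Free-Forgetful adjunction
maps each element of X to a generator of F(X). For X = S + T (disjoint
union in Set), |S + T| = |S| + |T|.
Total mappings = 17 + 14 = 31.

31


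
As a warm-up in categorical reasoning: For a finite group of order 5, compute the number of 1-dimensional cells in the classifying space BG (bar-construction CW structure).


In the bar-construction CW model of BG, the n-cells are indexed by
n-tuples [g_1|...|g_n] of non-identity elements of G (degenerate
simplices with some g_i = e do not contribute cells), so there are
(|G| - 1)^n n-cells.
For dim = 1 with |G| = 5:
cells = (5 - 1)^1 = 4^1 = 4

4


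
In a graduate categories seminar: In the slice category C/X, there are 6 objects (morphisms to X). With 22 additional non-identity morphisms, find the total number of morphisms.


In the slice category C/X, objects are morphisms to X.
Identity morphisms: 6 (one per object of C/X).
Non-identity morphisms: 22.
Total = 6 + 22 = 28

28


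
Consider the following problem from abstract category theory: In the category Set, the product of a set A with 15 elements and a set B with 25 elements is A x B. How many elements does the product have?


In Set, the product A x B is the Cartesian product.
By the universal property, |A x B| = |A| * |B|.
|A x B| = 15 * 25 = 375

375


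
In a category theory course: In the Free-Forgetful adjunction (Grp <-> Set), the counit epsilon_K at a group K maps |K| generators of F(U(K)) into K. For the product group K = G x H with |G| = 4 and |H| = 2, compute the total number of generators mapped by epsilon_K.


The counit epsilon_K: F(U(K)) -> K of the Free-Forgetful adjunction
maps |K| generators of F(U(K)) into K. For K = G x H (the product group),
|G x H| = |G| * |H|.
Total generators mapped = 4 * 2 = 8.

8


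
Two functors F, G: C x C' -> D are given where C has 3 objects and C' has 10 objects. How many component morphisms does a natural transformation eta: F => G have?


A natural transformation eta: F => G assigns one component morphism per
object of the domain category.
The domain is the product category C x C', so
|Ob(C x C')| = |Ob(C)| * |Ob(C')| = 3 * 10 = 30.
Therefore eta has 30 component morphisms.

30


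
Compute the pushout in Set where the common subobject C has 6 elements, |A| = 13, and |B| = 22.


The pushout A +_C B identifies the images of C in A and B.
|A +_C B| = |A| + |B| - |C| (for injections).
= 13 + 22 - 6 = 29

29


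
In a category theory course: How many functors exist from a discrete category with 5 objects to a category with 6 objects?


A functor from a discrete category C to D is determined by
where each object maps. Each of the 5 objects of C can map
to any of the 6 objects of D independently.
Number of functors = 6^5 = 7776

7776


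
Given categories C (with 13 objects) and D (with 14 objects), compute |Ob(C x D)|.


The product category C x D has objects that are pairs (c, d).
Number of pairs = |Ob(C)| * |Ob(D)| = 13 * 14 = 182

182


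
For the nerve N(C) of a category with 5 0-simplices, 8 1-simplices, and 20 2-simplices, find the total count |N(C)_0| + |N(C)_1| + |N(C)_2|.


The 2-skeleton of the nerve N(C) consists of simplices in dimensions 0, 1, 2:
  |N(C)_0| = 5 (objects)
  |N(C)_1| = 8 (morphisms)
  |N(C)_2| = 20 (composable pairs)
Total = 5 + 8 + 20 = 33

33


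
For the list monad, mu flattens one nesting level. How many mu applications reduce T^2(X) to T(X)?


Each application of mu: T^2 -> T removes one layer of nesting.
Starting at depth 2 (i.e., T^2(X)), we need to reach T(X).
Number of mu applications = 2 - 1 = 1

1


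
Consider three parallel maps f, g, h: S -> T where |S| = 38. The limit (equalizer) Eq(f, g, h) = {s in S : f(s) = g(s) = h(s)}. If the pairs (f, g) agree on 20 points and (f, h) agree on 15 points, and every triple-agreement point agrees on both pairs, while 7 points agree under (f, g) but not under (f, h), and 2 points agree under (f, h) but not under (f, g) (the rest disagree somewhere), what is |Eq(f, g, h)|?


Eq(f, g, h) is the triple-agreement set: points in S where all three
maps take the same value. Using inclusion-exclusion on the pairwise data:
Pair (f, g) agrees on 20 points; pair (f, h) on 15 points.
Points agreeing under (f, g) but not (f, h) = 7; under (f, h) but not (f, g) = 2.
Triple-agreement = agreement-in-(f, g) minus points that agree under (f, g) but not (f, h):
|Eq(f, g, h)| = 20 - 7 = 13
(cross-check via (f, h): 15 - 2 = 13.)

13


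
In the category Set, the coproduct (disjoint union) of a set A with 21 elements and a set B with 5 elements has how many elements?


In Set, the coproduct A + B is the disjoint union.
|A + B| = |A| + |B| = 21 + 5 = 26

26


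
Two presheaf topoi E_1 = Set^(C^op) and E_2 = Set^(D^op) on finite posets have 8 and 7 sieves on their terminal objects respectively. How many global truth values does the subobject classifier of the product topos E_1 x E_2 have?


In a product of presheaf topoi E_1 x E_2, the subobject classifier
is Omega = Omega_1 x Omega_2 (componentwise), so
|Omega(top)| = |Omega_1(top_1)| * |Omega_2(top_2)|.
= 8 * 7 = 56.

56


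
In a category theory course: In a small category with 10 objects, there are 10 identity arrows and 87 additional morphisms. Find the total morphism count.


Each object has an identity morphism, giving 10 identities.
Adding the 87 non-identity morphisms:
Total = 10 + 87 = 97

97


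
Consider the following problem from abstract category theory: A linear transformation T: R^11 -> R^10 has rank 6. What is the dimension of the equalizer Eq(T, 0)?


The equalizer of f and the zero map is ker(f).
By the rank-nullity theorem: dim(ker(f)) = dim(domain) - rank(f).
dim(ker(f)) = 11 - 6 = 5

5


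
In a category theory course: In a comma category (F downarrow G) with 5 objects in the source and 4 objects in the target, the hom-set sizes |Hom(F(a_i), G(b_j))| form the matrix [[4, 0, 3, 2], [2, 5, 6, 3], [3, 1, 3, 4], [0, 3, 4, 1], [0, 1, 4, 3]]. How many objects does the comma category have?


Objects of (F downarrow G) are triples (a, b, h: F(a)->G(b)).
The count equals the sum of all entries in the hom-matrix.
sum(row 0) = 9
sum(row 1) = 16
sum(row 2) = 11
sum(row 3) = 8
sum(row 4) = 8
Grand total = 52

52


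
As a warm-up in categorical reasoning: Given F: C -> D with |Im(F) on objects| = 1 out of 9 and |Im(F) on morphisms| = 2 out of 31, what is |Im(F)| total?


The image of F consists of distinct objects and distinct morphisms.
|Im(F)| on objects = 1
|Im(F)| on morphisms = 2
Total image cardinality = 1 + 2 = 3

3


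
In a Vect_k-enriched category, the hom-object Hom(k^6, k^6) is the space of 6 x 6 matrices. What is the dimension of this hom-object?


In Vect-enriched categories, Hom(k^n, k^m) is the space of m x n matrices.
dim(Hom(k^6, k^6)) = 6 * 6 = 36

36


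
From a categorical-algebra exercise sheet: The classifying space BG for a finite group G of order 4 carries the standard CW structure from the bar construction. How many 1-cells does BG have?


In the bar-construction CW model of BG, the n-cells are indexed by
n-tuples [g_1|...|g_n] of non-identity elements of G (degenerate
simplices with some g_i = e do not contribute cells), so there are
(|G| - 1)^n n-cells.
For dim = 1 with |G| = 4:
cells = (4 - 1)^1 = 3^1 = 3

3


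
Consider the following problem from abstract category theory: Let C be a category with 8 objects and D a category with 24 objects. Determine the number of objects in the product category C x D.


The product category C x D has objects that are pairs (c, d).
Number of pairs = |Ob(C)| * |Ob(D)| = 8 * 24 = 192

192


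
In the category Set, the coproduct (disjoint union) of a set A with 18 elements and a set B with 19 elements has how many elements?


In Set, the coproduct A + B is the disjoint union.
|A + B| = |A| + |B| = 18 + 19 = 37

37


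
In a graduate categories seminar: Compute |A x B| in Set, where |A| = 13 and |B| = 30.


In Set, the product A x B is the Cartesian product.
By the universal property, |A x B| = |A| * |B|.
|A x B| = 13 * 30 = 390

390


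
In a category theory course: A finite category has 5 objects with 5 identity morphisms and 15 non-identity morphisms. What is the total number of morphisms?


Each object has an identity morphism, giving 5 identities.
Adding the 15 non-identity morphisms:
Total = 5 + 15 = 20

20


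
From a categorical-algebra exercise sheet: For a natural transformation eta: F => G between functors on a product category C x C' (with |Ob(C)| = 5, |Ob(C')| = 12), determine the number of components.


A natural transformation eta: F => G assigns one component morphism per
object of the domain category.
The domain is the product category C x C', so
|Ob(C x C')| = |Ob(C)| * |Ob(C')| = 5 * 12 = 60.
Therefore eta has 60 component morphisms.

60


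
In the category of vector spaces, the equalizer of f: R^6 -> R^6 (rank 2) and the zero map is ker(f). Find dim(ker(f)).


The equalizer of f and the zero map is ker(f).
By the rank-nullity theorem: dim(ker(f)) = dim(domain) - rank(f).
dim(ker(f)) = 6 - 2 = 4

4


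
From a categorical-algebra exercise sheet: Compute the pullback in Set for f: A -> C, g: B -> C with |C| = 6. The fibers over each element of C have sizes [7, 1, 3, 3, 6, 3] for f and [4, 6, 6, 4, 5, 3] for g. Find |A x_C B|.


The pullback A x_C B consists of pairs (a, b) with f(a) = g(b).
For each element c in C, the fiber product has |f^-1(c)| * |g^-1(c)| elements.
Summing over C: 7 * 4 + 1 * 6 + 3 * 6 + 3 * 4 + 6 * 5 + 3 * 3
= 28 + 6 + 18 + 12 + 30 + 9 = 103

103


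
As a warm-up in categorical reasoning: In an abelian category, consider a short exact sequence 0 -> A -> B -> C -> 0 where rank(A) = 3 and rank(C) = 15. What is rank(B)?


For a short exact sequence 0 -> A -> B -> C -> 0,
rank is additive: rank(B) = rank(A) + rank(C).
rank(B) = 3 + 15 = 18

18


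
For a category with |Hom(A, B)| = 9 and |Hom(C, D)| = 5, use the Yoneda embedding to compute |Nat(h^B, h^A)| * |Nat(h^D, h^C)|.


By the Yoneda lemma, Nat(h^B, h^A) is isomorphic to Hom(A, B),
so |Nat(h^B, h^A)| = |Hom(A, B)| and |Nat(h^D, h^C)| = |Hom(C, D)|.
|Hom(A, B)| = 9, |Hom(C, D)| = 5.
|Nat(h^B, h^A) x Nat(h^D, h^C)| = 9 * 5 = 45

45


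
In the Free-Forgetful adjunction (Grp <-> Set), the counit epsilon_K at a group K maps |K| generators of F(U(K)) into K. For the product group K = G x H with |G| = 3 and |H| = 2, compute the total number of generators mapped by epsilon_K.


The counit epsilon_K: F(U(K)) -> K of the Free-Forgetful adjunction
maps |K| generators of F(U(K)) into K. For K = G x H (the product group),
|G x H| = |G| * |H|.
Total generators mapped = 3 * 2 = 6.

6


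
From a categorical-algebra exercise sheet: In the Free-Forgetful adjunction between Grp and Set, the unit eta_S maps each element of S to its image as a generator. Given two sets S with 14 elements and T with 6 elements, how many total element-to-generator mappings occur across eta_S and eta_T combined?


The unit eta_X: X -> U(F(X)) of the Free-Forgetful adjunction
maps each element of X to a generator of F(X). For X = S + T (disjoint
union in Set), |S + T| = |S| + |T|.
Total mappings = 14 + 6 = 20.

20


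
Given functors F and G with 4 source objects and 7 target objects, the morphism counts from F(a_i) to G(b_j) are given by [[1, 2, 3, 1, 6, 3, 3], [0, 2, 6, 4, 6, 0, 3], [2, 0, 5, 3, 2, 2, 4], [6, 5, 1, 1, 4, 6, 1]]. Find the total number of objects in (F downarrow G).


Objects of (F downarrow G) are triples (a, b, h: F(a)->G(b)).
The count equals the sum of all entries in the hom-matrix.
sum(row 0) = 19
sum(row 1) = 21
sum(row 2) = 18
sum(row 3) = 24
Grand total = 82

82


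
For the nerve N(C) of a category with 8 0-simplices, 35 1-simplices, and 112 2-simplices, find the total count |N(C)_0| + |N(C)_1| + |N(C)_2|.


The 2-skeleton of the nerve N(C) consists of simplices in dimensions 0, 1, 2:
  |N(C)_0| = 8 (objects)
  |N(C)_1| = 35 (morphisms)
  |N(C)_2| = 112 (composable pairs)
Total = 8 + 35 + 112 = 155

155


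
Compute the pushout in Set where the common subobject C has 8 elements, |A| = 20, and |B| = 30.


The pushout A +_C B identifies the images of C in A and B.
|A +_C B| = |A| + |B| - |C| (for injections).
= 20 + 30 - 8 = 42

42


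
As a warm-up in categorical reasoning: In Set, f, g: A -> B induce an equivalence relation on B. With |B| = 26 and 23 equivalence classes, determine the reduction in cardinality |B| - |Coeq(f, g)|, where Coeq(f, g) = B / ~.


The coequalizer Coeq(f, g) = B / ~ has one element per equivalence class.
|B| = 26, |Coeq(f, g)| = 23.
|B| - |Coeq(f, g)| = 26 - 23 = 3.

3


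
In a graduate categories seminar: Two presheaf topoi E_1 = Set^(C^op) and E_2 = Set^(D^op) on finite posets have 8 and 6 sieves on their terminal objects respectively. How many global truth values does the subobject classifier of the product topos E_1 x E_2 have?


In a product of presheaf topoi E_1 x E_2, the subobject classifier
is Omega = Omega_1 x Omega_2 (componentwise), so
|Omega(top)| = |Omega_1(top_1)| * |Omega_2(top_2)|.
= 8 * 6 = 48.

48


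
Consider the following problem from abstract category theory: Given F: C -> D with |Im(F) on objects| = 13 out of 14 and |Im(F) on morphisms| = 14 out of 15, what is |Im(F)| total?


The image of F consists of distinct objects and distinct morphisms.
|Im(F)| on objects = 13
|Im(F)| on morphisms = 14
Total image cardinality = 13 + 14 = 27

27


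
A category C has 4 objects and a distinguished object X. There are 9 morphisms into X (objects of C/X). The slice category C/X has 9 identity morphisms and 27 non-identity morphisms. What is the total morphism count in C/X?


In the slice category C/X, objects are morphisms to X.
Identity morphisms: 9 (one per object of C/X).
Non-identity morphisms: 27.
Total = 9 + 27 = 36

36


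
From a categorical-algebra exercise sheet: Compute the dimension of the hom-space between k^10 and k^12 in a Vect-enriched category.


In Vect-enriched categories, Hom(k^n, k^m) is the space of m x n matrices.
dim(Hom(k^10, k^12)) = 12 * 10 = 120

120


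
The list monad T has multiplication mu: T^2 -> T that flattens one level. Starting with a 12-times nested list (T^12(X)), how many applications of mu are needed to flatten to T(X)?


Each application of mu: T^2 -> T removes one layer of nesting.
Starting at depth 12 (i.e., T^12(X)), we need to reach T(X).
Number of mu applications = 12 - 1 = 11

11


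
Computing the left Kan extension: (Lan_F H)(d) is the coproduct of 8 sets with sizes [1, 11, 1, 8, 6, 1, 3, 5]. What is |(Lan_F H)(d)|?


Pointwise, the left Kan extension (Lan_F H)(d) is the colimit, indexed
by the comma category (F downarrow d), of H composed with the
projection (F downarrow d) -> C. Here that colimit is given
as a coproduct (disjoint union) of sets, so its cardinality is the
sum of the sizes of the summands.
Coproduct of sets with sizes: 1 + 11 + 1 + 8 + 6 + 1 + 3 + 5
= 36

36


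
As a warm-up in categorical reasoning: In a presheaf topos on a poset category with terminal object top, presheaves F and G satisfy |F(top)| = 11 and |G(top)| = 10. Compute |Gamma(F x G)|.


Global sections of a presheaf on a poset with terminal top satisfy
Gamma(H) ~ H(top). Presheaves admit pointwise products, so
(F x G)(top) = F(top) x G(top) (Cartesian product).
|Gamma(F x G)| = |F(top)| * |G(top)| = 11 * 10 = 110.

110


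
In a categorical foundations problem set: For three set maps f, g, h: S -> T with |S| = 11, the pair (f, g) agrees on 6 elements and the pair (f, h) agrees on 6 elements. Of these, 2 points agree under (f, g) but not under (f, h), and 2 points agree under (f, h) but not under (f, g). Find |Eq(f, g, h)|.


Eq(f, g, h) is the triple-agreement set: points in S where all three
maps take the same value. Using inclusion-exclusion on the pairwise data:
Pair (f, g) agrees on 6 points; pair (f, h) on 6 points.
Points agreeing under (f, g) but not (f, h) = 2; under (f, h) but not (f, g) = 2.
Triple-agreement = agreement-in-(f, g) minus points that agree under (f, g) but not (f, h):
|Eq(f, g, h)| = 6 - 2 = 4
(cross-check via (f, h): 6 - 2 = 4.)

4


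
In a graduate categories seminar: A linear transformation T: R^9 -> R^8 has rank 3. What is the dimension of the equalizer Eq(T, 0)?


The equalizer of f and the zero map is ker(f).
By the rank-nullity theorem: dim(ker(f)) = dim(domain) - rank(f).
dim(ker(f)) = 9 - 3 = 6

6


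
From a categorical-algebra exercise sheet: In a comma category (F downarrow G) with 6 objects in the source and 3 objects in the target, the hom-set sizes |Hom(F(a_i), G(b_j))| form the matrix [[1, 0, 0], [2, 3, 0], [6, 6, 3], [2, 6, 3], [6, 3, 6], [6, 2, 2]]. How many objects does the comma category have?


Objects of (F downarrow G) are triples (a, b, h: F(a)->G(b)).
The count equals the sum of all entries in the hom-matrix.
sum(row 0) = 1
sum(row 1) = 5
sum(row 2) = 15
sum(row 3) = 11
sum(row 4) = 15
sum(row 5) = 10
Grand total = 57

57


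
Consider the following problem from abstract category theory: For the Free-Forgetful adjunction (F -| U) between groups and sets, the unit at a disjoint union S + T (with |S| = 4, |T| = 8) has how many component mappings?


The unit eta_X: X -> U(F(X)) of the Free-Forgetful adjunction
maps each element of X to a generator of F(X). For X = S + T (disjoint
union in Set), |S + T| = |S| + |T|.
Total mappings = 4 + 8 = 12.

12


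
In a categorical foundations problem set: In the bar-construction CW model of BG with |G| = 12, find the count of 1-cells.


In the bar-construction CW model of BG, the n-cells are indexed by
n-tuples [g_1|...|g_n] of non-identity elements of G (degenerate
simplices with some g_i = e do not contribute cells), so there are
(|G| - 1)^n n-cells.
For dim = 1 with |G| = 12:
cells = (12 - 1)^1 = 11^1 = 11

11


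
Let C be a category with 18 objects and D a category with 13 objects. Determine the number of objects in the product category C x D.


The product category C x D has objects that are pairs (c, d).
Number of pairs = |Ob(C)| * |Ob(D)| = 18 * 13 = 234

234


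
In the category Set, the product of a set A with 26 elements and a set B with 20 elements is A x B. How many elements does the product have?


In Set, the product A x B is the Cartesian product.
By the universal property, |A x B| = |A| * |B|.
|A x B| = 26 * 20 = 520

520


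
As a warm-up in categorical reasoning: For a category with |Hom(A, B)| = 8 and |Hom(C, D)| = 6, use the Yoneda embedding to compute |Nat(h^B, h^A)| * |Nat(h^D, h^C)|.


By the Yoneda lemma, Nat(h^B, h^A) is isomorphic to Hom(A, B),
so |Nat(h^B, h^A)| = |Hom(A, B)| and |Nat(h^D, h^C)| = |Hom(C, D)|.
|Hom(A, B)| = 8, |Hom(C, D)| = 6.
|Nat(h^B, h^A) x Nat(h^D, h^C)| = 8 * 6 = 48

48


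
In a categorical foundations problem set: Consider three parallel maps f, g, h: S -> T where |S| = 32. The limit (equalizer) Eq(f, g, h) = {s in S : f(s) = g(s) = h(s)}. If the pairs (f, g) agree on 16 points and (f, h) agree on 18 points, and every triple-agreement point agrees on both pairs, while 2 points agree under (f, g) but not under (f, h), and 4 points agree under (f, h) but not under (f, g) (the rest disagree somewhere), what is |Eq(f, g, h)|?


Eq(f, g, h) is the triple-agreement set: points in S where all three
maps take the same value. Using inclusion-exclusion on the pairwise data:
Pair (f, g) agrees on 16 points; pair (f, h) on 18 points.
Points agreeing under (f, g) but not (f, h) = 2; under (f, h) but not (f, g) = 4.
Triple-agreement = agreement-in-(f, g) minus points that agree under (f, g) but not (f, h):
|Eq(f, g, h)| = 16 - 2 = 14
(cross-check via (f, h): 18 - 4 = 14.)

14


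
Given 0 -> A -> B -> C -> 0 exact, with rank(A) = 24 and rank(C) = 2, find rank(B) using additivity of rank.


For a short exact sequence 0 -> A -> B -> C -> 0,
rank is additive: rank(B) = rank(A) + rank(C).
rank(B) = 24 + 2 = 26

26


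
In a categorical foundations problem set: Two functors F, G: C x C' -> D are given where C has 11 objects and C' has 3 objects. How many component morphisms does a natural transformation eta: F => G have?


A natural transformation eta: F => G assigns one component morphism per
object of the domain category.
The domain is the product category C x C', so
|Ob(C x C')| = |Ob(C)| * |Ob(C')| = 11 * 3 = 33.
Therefore eta has 33 component morphisms.

33


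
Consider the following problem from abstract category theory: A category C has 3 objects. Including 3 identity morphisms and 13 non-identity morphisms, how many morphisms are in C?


Each object has an identity morphism, giving 3 identities.
Adding the 13 non-identity morphisms:
Total = 3 + 13 = 16

16


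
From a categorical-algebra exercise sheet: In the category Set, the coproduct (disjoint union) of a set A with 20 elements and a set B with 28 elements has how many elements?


In Set, the coproduct A + B is the disjoint union.
|A + B| = |A| + |B| = 20 + 28 = 48

48


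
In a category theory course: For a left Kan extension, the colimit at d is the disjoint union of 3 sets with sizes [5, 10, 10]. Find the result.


Pointwise, the left Kan extension (Lan_F H)(d) is the colimit, indexed
by the comma category (F downarrow d), of H composed with the
projection (F downarrow d) -> C. Here that colimit is given
as a coproduct (disjoint union) of sets, so its cardinality is the
sum of the sizes of the summands.
Coproduct of sets with sizes: 5 + 10 + 10
= 25

25


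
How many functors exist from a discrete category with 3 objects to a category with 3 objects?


A functor from a discrete category C to D is determined by
where each object maps. Each of the 3 objects of C can map
to any of the 3 objects of D independently.
Number of functors = 3^3 = 27

27


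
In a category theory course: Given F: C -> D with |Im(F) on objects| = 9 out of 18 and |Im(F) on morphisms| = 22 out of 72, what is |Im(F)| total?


The image of F consists of distinct objects and distinct morphisms.
|Im(F)| on objects = 9
|Im(F)| on morphisms = 22
Total image cardinality = 9 + 22 = 31

31


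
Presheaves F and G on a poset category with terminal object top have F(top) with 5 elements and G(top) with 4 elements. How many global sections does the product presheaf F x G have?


Global sections of a presheaf on a poset with terminal top satisfy
Gamma(H) ~ H(top). Presheaves admit pointwise products, so
(F x G)(top) = F(top) x G(top) (Cartesian product).
|Gamma(F x G)| = |F(top)| * |G(top)| = 5 * 4 = 20.

20


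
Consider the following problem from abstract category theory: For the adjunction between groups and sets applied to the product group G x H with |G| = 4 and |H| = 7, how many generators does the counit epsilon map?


The counit epsilon_K: F(U(K)) -> K of the Free-Forgetful adjunction
maps |K| generators of F(U(K)) into K. For K = G x H (the product group),
|G x H| = |G| * |H|.
Total generators mapped = 4 * 7 = 28.

28


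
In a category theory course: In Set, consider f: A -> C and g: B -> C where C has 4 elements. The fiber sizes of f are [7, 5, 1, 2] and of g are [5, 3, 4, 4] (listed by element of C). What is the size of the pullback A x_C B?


The pullback A x_C B consists of pairs (a, b) with f(a) = g(b).
For each element c in C, the fiber product has |f^-1(c)| * |g^-1(c)| elements.
Summing over C: 7 * 5 + 5 * 3 + 1 * 4 + 2 * 4
= 35 + 15 + 4 + 8 = 62

62


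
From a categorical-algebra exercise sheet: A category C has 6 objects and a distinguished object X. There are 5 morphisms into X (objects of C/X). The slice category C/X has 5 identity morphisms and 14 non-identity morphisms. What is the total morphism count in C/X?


In the slice category C/X, objects are morphisms to X.
Identity morphisms: 5 (one per object of C/X).
Non-identity morphisms: 14.
Total = 5 + 14 = 19

19


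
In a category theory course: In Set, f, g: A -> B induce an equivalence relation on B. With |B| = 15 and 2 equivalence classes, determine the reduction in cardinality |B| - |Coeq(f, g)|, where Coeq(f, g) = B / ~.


The coequalizer Coeq(f, g) = B / ~ has one element per equivalence class.
|B| = 15, |Coeq(f, g)| = 2.
|B| - |Coeq(f, g)| = 15 - 2 = 13.

13


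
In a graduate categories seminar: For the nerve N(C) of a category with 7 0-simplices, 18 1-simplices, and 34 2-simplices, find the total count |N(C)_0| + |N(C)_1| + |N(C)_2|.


The 2-skeleton of the nerve N(C) consists of simplices in dimensions 0, 1, 2:
  |N(C)_0| = 7 (objects)
  |N(C)_1| = 18 (morphisms)
  |N(C)_2| = 34 (composable pairs)
Total = 7 + 18 + 34 = 59

59


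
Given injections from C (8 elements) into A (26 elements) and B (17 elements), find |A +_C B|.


The pushout A +_C B identifies the images of C in A and B.
|A +_C B| = |A| + |B| - |C| (for injections).
= 26 + 17 - 8 = 35

35


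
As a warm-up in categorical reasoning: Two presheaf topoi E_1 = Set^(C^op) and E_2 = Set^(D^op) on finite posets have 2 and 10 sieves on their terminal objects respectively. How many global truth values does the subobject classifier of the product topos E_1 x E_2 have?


In a product of presheaf topoi E_1 x E_2, the subobject classifier
is Omega = Omega_1 x Omega_2 (componentwise), so
|Omega(top)| = |Omega_1(top_1)| * |Omega_2(top_2)|.
= 2 * 10 = 20.

20


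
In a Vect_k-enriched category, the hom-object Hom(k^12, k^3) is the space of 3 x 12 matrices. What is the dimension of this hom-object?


In Vect-enriched categories, Hom(k^n, k^m) is the space of m x n matrices.
dim(Hom(k^12, k^3)) = 3 * 12 = 36

36


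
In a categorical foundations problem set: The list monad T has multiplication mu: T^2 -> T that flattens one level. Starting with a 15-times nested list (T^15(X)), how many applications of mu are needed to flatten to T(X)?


Each application of mu: T^2 -> T removes one layer of nesting.
Starting at depth 15 (i.e., T^15(X)), we need to reach T(X).
Number of mu applications = 15 - 1 = 14

14


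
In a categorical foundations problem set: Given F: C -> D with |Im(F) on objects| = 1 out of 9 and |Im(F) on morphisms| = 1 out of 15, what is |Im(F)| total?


The image of F consists of distinct objects and distinct morphisms.
|Im(F)| on objects = 1
|Im(F)| on morphisms = 1
Total image cardinality = 1 + 1 = 2

2


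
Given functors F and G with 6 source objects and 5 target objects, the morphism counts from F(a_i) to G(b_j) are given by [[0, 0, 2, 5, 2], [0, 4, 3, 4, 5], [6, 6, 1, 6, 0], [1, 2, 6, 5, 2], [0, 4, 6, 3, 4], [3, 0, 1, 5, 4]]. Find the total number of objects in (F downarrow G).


Objects of (F downarrow G) are triples (a, b, h: F(a)->G(b)).
The count equals the sum of all entries in the hom-matrix.
sum(row 0) = 9
sum(row 1) = 16
sum(row 2) = 19
sum(row 3) = 16
sum(row 4) = 17
sum(row 5) = 13
Grand total = 90

90


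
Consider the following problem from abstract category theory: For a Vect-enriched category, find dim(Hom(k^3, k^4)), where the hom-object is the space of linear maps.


In Vect-enriched categories, Hom(k^n, k^m) is the space of m x n matrices.
dim(Hom(k^3, k^4)) = 4 * 3 = 12

12


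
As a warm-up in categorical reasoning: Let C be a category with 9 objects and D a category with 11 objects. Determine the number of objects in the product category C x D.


The product category C x D has objects that are pairs (c, d).
Number of pairs = |Ob(C)| * |Ob(D)| = 9 * 11 = 99

99


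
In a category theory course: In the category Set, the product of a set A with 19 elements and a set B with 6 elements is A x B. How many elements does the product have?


In Set, the product A x B is the Cartesian product.
By the universal property, |A x B| = |A| * |B|.
|A x B| = 19 * 6 = 114

114
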